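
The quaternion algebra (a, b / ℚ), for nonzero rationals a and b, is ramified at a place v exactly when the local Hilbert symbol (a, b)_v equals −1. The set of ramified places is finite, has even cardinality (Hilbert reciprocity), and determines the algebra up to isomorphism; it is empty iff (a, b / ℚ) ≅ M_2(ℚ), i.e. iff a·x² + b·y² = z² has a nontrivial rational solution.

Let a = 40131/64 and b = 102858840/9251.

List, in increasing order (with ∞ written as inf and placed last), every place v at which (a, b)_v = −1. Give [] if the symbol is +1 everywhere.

Mod squares: a ≡ 91, b ≡ 13090. Check v ∈ {∞, 2, 3, 5, 7, 11, 13, 17, 29}.
v=29: a=29^0·(≡4), b=29^-2·(≡12) mod 29; (4|29)=+1, (12|29)=-1; (−1)^{0·-2·14}·(+1)^-2·(-1)^0 = +1.
v=∞: 91 > 0 and 13090 > 0  ⇒  (a,b)_∞ = +1.
v=2: v_2(a)=-6, v_2(b)=3; units ≡ 3, 1 (mod 8); ε·ε+αω+βω = 1·0+-6·0+3·1 ≡ 1  ⇒  (a,b)_2 = -1.
v=13: a=13^1·(≡7), b=13^0·(≡4) mod 13; (7|13)=-1, (4|13)=+1; (−1)^{1·0·6}·(-1)^0·(+1)^1 = +1.
v=11: a=11^0·(≡4), b=11^-1·(≡8) mod 11; (4|11)=+1, (8|11)=-1; (−1)^{0·-1·5}·(+1)^-1·(-1)^0 = +1.
v=3: a=3^2·(≡1), b=3^2·(≡1) mod 3; (1|3)=+1, (1|3)=+1; (−1)^{2·2·1}·(+1)^2·(+1)^2 = +1.
v=17: a=17^0·(≡10), b=17^1·(≡11) mod 17; (10|17)=-1, (11|17)=-1; (−1)^{0·1·8}·(-1)^1·(-1)^0 = -1.
v=5: a=5^0·(≡4), b=5^1·(≡3) mod 5; (4|5)=+1, (3|5)=-1; (−1)^{0·1·2}·(+1)^1·(-1)^0 = +1.
v=7: a=7^3·(≡5), b=7^5·(≡4) mod 7; (5|7)=-1, (4|7)=+1; (−1)^{3·5·3}·(-1)^5·(+1)^3 = +1.
(91, 13090 / ℚ) ramifies at {2, 17}: a division algebra.

[2, 17]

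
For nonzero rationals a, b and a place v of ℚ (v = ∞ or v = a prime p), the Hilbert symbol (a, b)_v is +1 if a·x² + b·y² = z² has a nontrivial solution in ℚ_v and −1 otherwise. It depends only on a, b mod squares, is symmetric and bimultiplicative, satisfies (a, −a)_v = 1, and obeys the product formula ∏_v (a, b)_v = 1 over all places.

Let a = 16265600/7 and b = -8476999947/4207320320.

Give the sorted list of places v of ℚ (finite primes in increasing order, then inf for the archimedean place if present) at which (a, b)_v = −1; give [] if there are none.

[3, 5, 7, 13]

(a, b) ≡ (71162, -15) mod (ℚ^×)²; places V = {2, 3, 5, 7, 13, 17, 23, 29, 37, 47, ∞}.
(a,b)_29: α=0, u≡28; β=2, v≡8 (mod 29); (28|29)=+1, (8|29)=-1; sign (−1)^0·+1^2·-1^0 = +1.
(a,b)_7: α=-1, u≡1; β=-4, v≡6 (mod 7); (1|7)=+1, (6|7)=-1; sign (−1)^0·+1^-4·-1^-1 = -1.
(a,b)_23: α=1, u≡6; β=0, v≡9 (mod 23); (6|23)=+1, (9|23)=+1; sign (−1)^0·+1^0·+1^1 = +1.
(a,b)_47: α=0, u≡4; β=2, v≡25 (mod 47); (4|47)=+1, (25|47)=+1; sign (−1)^0·+1^2·+1^0 = +1.
(a,b)_2: α=7, β=-8; u≡5, v≡1 (mod 8); ε(u)ε(v)=0·0, αω(v)=7·0, βω(u)=-8·1; sum ≡ 0  ⇒  +1.
(a,b)_13: α=1, u≡4; β=2, v≡6 (mod 13); (4|13)=+1, (6|13)=-1; sign (−1)^0·+1^2·-1^1 = -1.
(a,b)_3: α=0, u≡2; β=3, v≡1 (mod 3); (2|3)=-1, (1|3)=+1; sign (−1)^0·-1^3·+1^0 = -1.
(a,b)_37: α=0, u≡36; β=-2, v≡15 (mod 37); (36|37)=+1, (15|37)=-1; sign (−1)^0·+1^-2·-1^0 = +1.
(a,b)_5: α=2, u≡2; β=-1, v≡2 (mod 5); (2|5)=-1, (2|5)=-1; sign (−1)^0·-1^-1·-1^2 = -1.
(a,b)_∞: sgn(71162)=+, sgn(-15)=−, so +1.
(a,b)_17: α=1, u≡13; β=0, v≡9 (mod 17); (13|17)=+1, (9|17)=+1; sign (−1)^0·+1^0·+1^1 = +1.
|Ram(71162, -15)| = 4, even; anisotropic at {3, 5, 7, 13}.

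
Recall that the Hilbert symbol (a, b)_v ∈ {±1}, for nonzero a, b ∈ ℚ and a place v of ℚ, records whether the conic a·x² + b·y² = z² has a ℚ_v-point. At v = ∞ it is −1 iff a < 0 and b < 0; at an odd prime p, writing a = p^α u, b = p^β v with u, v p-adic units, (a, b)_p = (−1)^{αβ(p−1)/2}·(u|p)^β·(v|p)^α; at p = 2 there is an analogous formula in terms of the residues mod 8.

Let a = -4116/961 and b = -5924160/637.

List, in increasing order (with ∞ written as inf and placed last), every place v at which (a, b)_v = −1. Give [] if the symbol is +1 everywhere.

Mod squares: a ≡ -21, b ≡ -1105. Check v ∈ {∞, 2, 3, 5, 7, 11, 13, 17, 31}.
v=7: a=7^3·(≡1), b=7^-2·(≡4) mod 7; (1|7)=+1, (4|7)=+1; (−1)^{3·-2·3}·(+1)^-2·(+1)^3 = +1.
v=11: a=11^0·(≡5), b=11^2·(≡10) mod 11; (5|11)=+1, (10|11)=-1; (−1)^{0·2·5}·(+1)^2·(-1)^0 = +1.
v=∞: -21 < 0 and -1105 < 0  ⇒  (a,b)_∞ = -1.
v=3: a=3^1·(≡2), b=3^2·(≡2) mod 3; (2|3)=-1, (2|3)=-1; (−1)^{1·2·1}·(-1)^2·(-1)^1 = -1.
v=17: a=17^0·(≡13), b=17^1·(≡11) mod 17; (13|17)=+1, (11|17)=-1; (−1)^{0·1·8}·(+1)^1·(-1)^0 = +1.
v=2: v_2(a)=2, v_2(b)=6; units ≡ 3, 7 (mod 8); ε·ε+αω+βω = 1·1+2·0+6·1 ≡ 1  ⇒  (a,b)_2 = -1.
v=31: a=31^-2·(≡7), b=31^0·(≡22) mod 31; (7|31)=+1, (22|31)=-1; (−1)^{-2·0·15}·(+1)^0·(-1)^-2 = +1.
v=5: a=5^0·(≡4), b=5^1·(≡4) mod 5; (4|5)=+1, (4|5)=+1; (−1)^{0·1·2}·(+1)^1·(+1)^0 = +1.
v=13: a=13^0·(≡8), b=13^-1·(≡7) mod 13; (8|13)=-1, (7|13)=-1; (−1)^{0·-1·6}·(-1)^-1·(-1)^0 = -1.
|Ram(-21, -1105)| = 4, even; anisotropic at {2, 3, 13, ∞}.

[2, 3, 13, inf]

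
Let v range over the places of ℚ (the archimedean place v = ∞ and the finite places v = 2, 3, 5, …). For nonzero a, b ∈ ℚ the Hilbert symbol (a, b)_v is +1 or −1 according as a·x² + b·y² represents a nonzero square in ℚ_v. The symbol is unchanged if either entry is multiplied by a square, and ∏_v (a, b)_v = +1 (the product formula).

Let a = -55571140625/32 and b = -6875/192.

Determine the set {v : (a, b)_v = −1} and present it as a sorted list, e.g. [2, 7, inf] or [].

Mod squares: a ≡ -58786, b ≡ -33. Check v ∈ {∞, 2, 3, 5, 7, 11, 13, 17, 19}.
v=5: a=5^6·(≡1), b=5^4·(≡2) mod 5; (1|5)=+1, (2|5)=-1; (−1)^{6·4·2}·(+1)^4·(-1)^6 = +1.
v=2: v_2(a)=-5, v_2(b)=-6; units ≡ 7, 7 (mod 8); ε·ε+αω+βω = 1·1+-5·0+-6·0 ≡ 1  ⇒  (a,b)_2 = -1.
v=3: a=3^0·(≡2), b=3^-1·(≡1) mod 3; (2|3)=-1, (1|3)=+1; (−1)^{0·-1·1}·(-1)^-1·(+1)^0 = -1.
v=19: a=19^1·(≡2), b=19^0·(≡11) mod 19; (2|19)=-1, (11|19)=+1; (−1)^{1·0·9}·(-1)^0·(+1)^1 = +1.
v=∞: -58786 < 0 and -33 < 0  ⇒  (a,b)_∞ = -1.
v=11: a=11^2·(≡5), b=11^1·(≡7) mod 11; (5|11)=+1, (7|11)=-1; (−1)^{2·1·5}·(+1)^1·(-1)^2 = +1.
v=7: a=7^1·(≡4), b=7^0·(≡2) mod 7; (4|7)=+1, (2|7)=+1; (−1)^{1·0·3}·(+1)^0·(+1)^1 = +1.
v=17: a=17^1·(≡7), b=17^0·(≡2) mod 17; (7|17)=-1, (2|17)=+1; (−1)^{1·0·8}·(-1)^0·(+1)^1 = +1.
v=13: a=13^1·(≡8), b=13^0·(≡8) mod 13; (8|13)=-1, (8|13)=-1; (−1)^{1·0·6}·(-1)^0·(-1)^1 = -1.
Ram(-58786, -33) = {2, 3, 13, ∞}; no ℚ_2-point on the conic.

[2, 3, 13, inf]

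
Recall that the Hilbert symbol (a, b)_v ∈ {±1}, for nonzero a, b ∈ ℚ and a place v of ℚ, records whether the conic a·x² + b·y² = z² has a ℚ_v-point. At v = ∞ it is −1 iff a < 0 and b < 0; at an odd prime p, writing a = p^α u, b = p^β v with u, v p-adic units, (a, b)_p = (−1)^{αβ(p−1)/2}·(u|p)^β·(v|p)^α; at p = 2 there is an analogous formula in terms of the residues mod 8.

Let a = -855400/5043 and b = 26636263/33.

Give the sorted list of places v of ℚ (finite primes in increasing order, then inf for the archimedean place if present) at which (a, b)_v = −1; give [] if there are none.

Mod squares: a ≡ -25662, b ≡ 3041511. Check v ∈ {∞, 2, 3, 5, 7, 11, 13, 17, 37, 41, 47, 53}.
v=17: a=17^0·(≡16), b=17^2·(≡7) mod 17; (16|17)=+1, (7|17)=-1; (−1)^{0·2·8}·(+1)^2·(-1)^0 = +1.
v=11: a=11^0·(≡3), b=11^-1·(≡9) mod 11; (3|11)=+1, (9|11)=+1; (−1)^{0·-1·5}·(+1)^-1·(+1)^0 = +1.
v=2: v_2(a)=3, v_2(b)=0; units ≡ 1, 7 (mod 8); ε·ε+αω+βω = 0·1+3·0+0·0 ≡ 0  ⇒  (a,b)_2 = +1.
v=13: a=13^1·(≡7), b=13^0·(≡8) mod 13; (7|13)=-1, (8|13)=-1; (−1)^{1·0·6}·(-1)^0·(-1)^1 = -1.
v=7: a=7^1·(≡2), b=7^0·(≡2) mod 7; (2|7)=+1, (2|7)=+1; (−1)^{1·0·3}·(+1)^0·(+1)^1 = +1.
v=3: a=3^-1·(≡2), b=3^-1·(≡2) mod 3; (2|3)=-1, (2|3)=-1; (−1)^{-1·-1·1}·(-1)^-1·(-1)^-1 = -1.
v=∞: -25662 < 0 and 3041511 > 0  ⇒  (a,b)_∞ = +1.
v=41: a=41^-2·(≡8), b=41^0·(≡31) mod 41; (8|41)=+1, (31|41)=+1; (−1)^{-2·0·20}·(+1)^0·(+1)^-2 = +1.
v=47: a=47^1·(≡16), b=47^1·(≡30) mod 47; (16|47)=+1, (30|47)=-1; (−1)^{1·1·23}·(+1)^1·(-1)^1 = +1.
v=5: a=5^2·(≡3), b=5^0·(≡1) mod 5; (3|5)=-1, (1|5)=+1; (−1)^{2·0·2}·(-1)^0·(+1)^2 = +1.
v=37: a=37^0·(≡7), b=37^1·(≡21) mod 37; (7|37)=+1, (21|37)=+1; (−1)^{0·1·18}·(+1)^1·(+1)^0 = +1.
v=53: a=53^0·(≡29), b=53^1·(≡12) mod 53; (29|53)=+1, (12|53)=-1; (−1)^{0·1·26}·(+1)^1·(-1)^0 = +1.
(-25662, 3041511 / ℚ) ramifies at {3, 13}: a division algebra.

[3, 13]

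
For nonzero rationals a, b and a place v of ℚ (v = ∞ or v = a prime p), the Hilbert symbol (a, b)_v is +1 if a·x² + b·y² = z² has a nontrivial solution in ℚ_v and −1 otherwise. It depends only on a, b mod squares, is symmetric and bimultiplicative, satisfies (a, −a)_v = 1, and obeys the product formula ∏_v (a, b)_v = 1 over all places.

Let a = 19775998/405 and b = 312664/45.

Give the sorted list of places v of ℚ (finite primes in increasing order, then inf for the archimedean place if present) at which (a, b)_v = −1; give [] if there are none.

Mod squares: a ≡ 817190, b ≡ 3230. Check v ∈ {∞, 2, 3, 5, 11, 17, 19, 23}.
v=∞: 817190 > 0 and 3230 > 0  ⇒  (a,b)_∞ = +1.
v=5: a=5^-1·(≡3), b=5^-1·(≡1) mod 5; (3|5)=-1, (1|5)=+1; (−1)^{-1·-1·2}·(-1)^-1·(+1)^-1 = -1.
v=17: a=17^1·(≡11), b=17^1·(≡6) mod 17; (11|17)=-1, (6|17)=-1; (−1)^{1·1·8}·(-1)^1·(-1)^1 = +1.
v=23: a=23^1·(≡16), b=23^0·(≡21) mod 23; (16|23)=+1, (21|23)=-1; (−1)^{1·0·11}·(+1)^0·(-1)^1 = -1.
v=19: a=19^1·(≡10), b=19^1·(≡3) mod 19; (10|19)=-1, (3|19)=-1; (−1)^{1·1·9}·(-1)^1·(-1)^1 = -1.
v=3: a=3^-4·(≡2), b=3^-2·(≡2) mod 3; (2|3)=-1, (2|3)=-1; (−1)^{-4·-2·1}·(-1)^-2·(-1)^-4 = +1.
v=11: a=11^3·(≡7), b=11^2·(≡10) mod 11; (7|11)=-1, (10|11)=-1; (−1)^{3·2·5}·(-1)^2·(-1)^3 = -1.
v=2: v_2(a)=1, v_2(b)=3; units ≡ 3, 7 (mod 8); ε·ε+αω+βω = 1·1+1·0+3·1 ≡ 0  ⇒  (a,b)_2 = +1.
(817190, 3230 / ℚ) ramifies at {5, 11, 19, 23}: a division algebra.

[5, 11, 19, 23]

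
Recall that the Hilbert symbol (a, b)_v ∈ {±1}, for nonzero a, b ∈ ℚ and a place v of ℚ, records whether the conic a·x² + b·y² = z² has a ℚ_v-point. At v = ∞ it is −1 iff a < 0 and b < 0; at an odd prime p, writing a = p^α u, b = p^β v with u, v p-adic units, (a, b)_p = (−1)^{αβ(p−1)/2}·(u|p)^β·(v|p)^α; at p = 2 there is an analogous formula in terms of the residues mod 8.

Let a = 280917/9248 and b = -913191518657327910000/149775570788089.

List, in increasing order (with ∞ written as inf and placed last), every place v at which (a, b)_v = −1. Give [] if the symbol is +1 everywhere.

(a, b) ≡ (26, -231) mod (ℚ^×)²; places V = {2, 3, 5, 7, 11, 13, 17, 47, 53, ∞}.
(a,b)_5: α=0, u≡4; β=4, v≡1 (mod 5); (4|5)=+1, (1|5)=+1; sign (−1)^0·+1^4·+1^0 = +1.
(a,b)_11: α=0, u≡4; β=1, v≡9 (mod 11); (4|11)=+1, (9|11)=+1; sign (−1)^0·+1^1·+1^0 = +1.
(a,b)_3: α=2, u≡2; β=1, v≡1 (mod 3); (2|3)=-1, (1|3)=+1; sign (−1)^0·-1^1·+1^2 = -1.
(a,b)_7: α=4, u≡5; β=13, v≡1 (mod 7); (5|7)=-1, (1|7)=+1; sign (−1)^0·-1^13·+1^4 = -1.
(a,b)_∞: sgn(26)=+, sgn(-231)=−, so +1.
(a,b)_53: α=0, u≡19; β=-2, v≡22 (mod 53); (19|53)=-1, (22|53)=-1; sign (−1)^0·-1^-2·-1^0 = +1.
(a,b)_17: α=-2, u≡4; β=-6, v≡11 (mod 17); (4|17)=+1, (11|17)=-1; sign (−1)^0·+1^-6·-1^-2 = +1.
(a,b)_47: α=0, u≡13; β=-2, v≡1 (mod 47); (13|47)=-1, (1|47)=+1; sign (−1)^0·-1^-2·+1^0 = +1.
(a,b)_13: α=1, u≡11; β=4, v≡4 (mod 13); (11|13)=-1, (4|13)=+1; sign (−1)^0·-1^4·+1^1 = +1.
(a,b)_2: α=-5, β=4; u≡5, v≡1 (mod 8); ε(u)ε(v)=0·0, αω(v)=-5·0, βω(u)=4·1; sum ≡ 0  ⇒  +1.
Ram(26, -231) = {3, 7}; no ℚ_3-point on the conic.

[3, 7]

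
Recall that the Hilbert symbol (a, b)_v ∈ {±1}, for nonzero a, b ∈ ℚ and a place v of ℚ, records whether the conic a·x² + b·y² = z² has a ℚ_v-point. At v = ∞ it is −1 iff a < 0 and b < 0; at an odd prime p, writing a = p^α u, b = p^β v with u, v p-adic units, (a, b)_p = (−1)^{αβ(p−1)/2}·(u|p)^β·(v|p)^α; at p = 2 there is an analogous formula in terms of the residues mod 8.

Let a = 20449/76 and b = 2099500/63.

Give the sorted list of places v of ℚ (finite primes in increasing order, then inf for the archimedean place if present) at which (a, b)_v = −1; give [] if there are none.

[7, 13]

(a, b) ≡ (19, 146965) mod (ℚ^×)²; places V = {2, 3, 5, 7, 11, 13, 17, 19, ∞}.
(a,b)_17: α=0, u≡4; β=1, v≡1 (mod 17); (4|17)=+1, (1|17)=+1; sign (−1)^0·+1^1·+1^0 = +1.
(a,b)_3: α=0, u≡1; β=-2, v≡1 (mod 3); (1|3)=+1, (1|3)=+1; sign (−1)^0·+1^-2·+1^0 = +1.
(a,b)_13: α=2, u≡11; β=1, v≡6 (mod 13); (11|13)=-1, (6|13)=-1; sign (−1)^0·-1^1·-1^2 = -1.
(a,b)_11: α=2, u≡7; β=0, v≡5 (mod 11); (7|11)=-1, (5|11)=+1; sign (−1)^0·-1^0·+1^2 = +1.
(a,b)_5: α=0, u≡4; β=3, v≡2 (mod 5); (4|5)=+1, (2|5)=-1; sign (−1)^0·+1^3·-1^0 = +1.
(a,b)_2: α=-2, β=2; u≡3, v≡5 (mod 8); ε(u)ε(v)=1·0, αω(v)=-2·1, βω(u)=2·1; sum ≡ 0  ⇒  +1.
(a,b)_∞: sgn(19)=+, sgn(146965)=+, so +1.
(a,b)_7: α=0, u≡5; β=-1, v≡2 (mod 7); (5|7)=-1, (2|7)=+1; sign (−1)^0·-1^-1·+1^0 = -1.
(a,b)_19: α=-1, u≡6; β=1, v≡12 (mod 19); (6|19)=+1, (12|19)=-1; sign (−1)^1·+1^1·-1^-1 = +1.
Ram(19, 146965) = {7, 13}; no ℚ_7-point on the conic.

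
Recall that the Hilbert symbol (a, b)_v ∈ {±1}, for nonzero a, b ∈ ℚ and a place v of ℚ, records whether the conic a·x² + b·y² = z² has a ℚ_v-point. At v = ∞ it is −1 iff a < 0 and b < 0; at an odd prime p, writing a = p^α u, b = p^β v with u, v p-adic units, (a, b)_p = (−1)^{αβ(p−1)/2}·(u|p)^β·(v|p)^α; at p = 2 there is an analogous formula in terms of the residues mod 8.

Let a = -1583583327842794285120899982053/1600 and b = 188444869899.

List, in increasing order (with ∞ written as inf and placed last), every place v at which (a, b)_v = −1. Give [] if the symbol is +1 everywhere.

Mod squares: a ≡ -299013, b ≡ 1557395619. Check v ∈ {∞, 2, 3, 5, 11, 13, 17, 23, 31, 41, 47, 53}.
v=11: a=11^3·(≡1), b=11^2·(≡10) mod 11; (1|11)=+1, (10|11)=-1; (−1)^{3·2·5}·(+1)^2·(-1)^3 = -1.
v=23: a=23^2·(≡7), b=23^1·(≡12) mod 23; (7|23)=-1, (12|23)=+1; (−1)^{2·1·11}·(-1)^1·(+1)^2 = -1.
v=∞: -299013 < 0 and 1557395619 > 0  ⇒  (a,b)_∞ = +1.
v=3: a=3^1·(≡1), b=3^1·(≡2) mod 3; (1|3)=+1, (2|3)=-1; (−1)^{1·1·1}·(+1)^1·(-1)^1 = +1.
v=13: a=13^5·(≡1), b=13^1·(≡10) mod 13; (1|13)=+1, (10|13)=+1; (−1)^{5·1·6}·(+1)^1·(+1)^5 = +1.
v=5: a=5^-2·(≡3), b=5^0·(≡4) mod 5; (3|5)=-1, (4|5)=+1; (−1)^{-2·0·2}·(-1)^0·(+1)^-2 = +1.
v=2: v_2(a)=-6, v_2(b)=0; units ≡ 3, 3 (mod 8); ε·ε+αω+βω = 1·1+-6·1+0·1 ≡ 1  ⇒  (a,b)_2 = -1.
v=47: a=47^2·(≡12), b=47^1·(≡33) mod 47; (12|47)=+1, (33|47)=-1; (−1)^{2·1·23}·(+1)^1·(-1)^2 = +1.
v=31: a=31^2·(≡21), b=31^0·(≡29) mod 31; (21|31)=-1, (29|31)=-1; (−1)^{2·0·15}·(-1)^0·(-1)^2 = +1.
v=41: a=41^3·(≡36), b=41^1·(≡22) mod 41; (36|41)=+1, (22|41)=-1; (−1)^{3·1·20}·(+1)^1·(-1)^3 = -1.
v=17: a=17^3·(≡14), b=17^1·(≡6) mod 17; (14|17)=-1, (6|17)=-1; (−1)^{3·1·8}·(-1)^1·(-1)^3 = +1.
v=53: a=53^2·(≡17), b=53^1·(≡18) mod 53; (17|53)=+1, (18|53)=-1; (−1)^{2·1·26}·(+1)^1·(-1)^2 = +1.
Ram(-299013, 1557395619) = {2, 11, 23, 41}; no ℚ_2-point on the conic.

[2, 11, 23, 41]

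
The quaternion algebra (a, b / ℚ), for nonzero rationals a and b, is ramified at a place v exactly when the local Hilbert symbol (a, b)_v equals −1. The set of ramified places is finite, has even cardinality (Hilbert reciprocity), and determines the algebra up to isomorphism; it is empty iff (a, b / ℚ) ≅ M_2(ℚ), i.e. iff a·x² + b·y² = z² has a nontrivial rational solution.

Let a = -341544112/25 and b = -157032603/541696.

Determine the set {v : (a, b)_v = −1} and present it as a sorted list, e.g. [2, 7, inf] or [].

(a, b) ≡ (-435643, -43) mod (ℚ^×)²; places V = {2, 3, 5, 7, 13, 23, 31, 43, 47, ∞}.
(a,b)_47: α=1, u≡6; β=0, v≡4 (mod 47); (6|47)=+1, (4|47)=+1; sign (−1)^0·+1^0·+1^1 = +1.
(a,b)_13: α=1, u≡1; β=2, v≡12 (mod 13); (1|13)=+1, (12|13)=+1; sign (−1)^0·+1^2·+1^1 = +1.
(a,b)_5: α=-2, u≡3; β=0, v≡2 (mod 5); (3|5)=-1, (2|5)=-1; sign (−1)^0·-1^0·-1^-2 = +1.
(a,b)_31: α=1, u≡15; β=0, v≡18 (mod 31); (15|31)=-1, (18|31)=+1; sign (−1)^0·-1^0·+1^1 = +1.
(a,b)_3: α=0, u≡2; β=2, v≡2 (mod 3); (2|3)=-1, (2|3)=-1; sign (−1)^0·-1^2·-1^0 = +1.
(a,b)_2: α=4, β=-10; u≡5, v≡5 (mod 8); ε(u)ε(v)=0·0, αω(v)=4·1, βω(u)=-10·1; sum ≡ 0  ⇒  +1.
(a,b)_7: α=2, u≡1; β=4, v≡5 (mod 7); (1|7)=+1, (5|7)=-1; sign (−1)^0·+1^4·-1^2 = +1.
(a,b)_∞: sgn(-435643)=−, sgn(-43)=−, so -1.
(a,b)_43: α=0, u≡39; β=1, v≡32 (mod 43); (39|43)=-1, (32|43)=-1; sign (−1)^0·-1^1·-1^0 = -1.
(a,b)_23: α=1, u≡11; β=-2, v≡1 (mod 23); (11|23)=-1, (1|23)=+1; sign (−1)^0·-1^-2·+1^1 = +1.
|Ram(-435643, -43)| = 2, even; anisotropic at {43, ∞}.

[43, inf]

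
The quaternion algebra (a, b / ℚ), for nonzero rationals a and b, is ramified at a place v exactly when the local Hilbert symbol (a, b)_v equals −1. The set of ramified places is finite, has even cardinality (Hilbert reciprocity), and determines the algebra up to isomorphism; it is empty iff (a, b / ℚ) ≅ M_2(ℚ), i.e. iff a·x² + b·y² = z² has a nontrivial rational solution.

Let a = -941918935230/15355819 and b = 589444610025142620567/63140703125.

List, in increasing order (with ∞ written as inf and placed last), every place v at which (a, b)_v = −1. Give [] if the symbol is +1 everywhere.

[5, 13]

(a, b) ≡ (-293930, 3315) mod (ℚ^×)²; places V = {2, 3, 5, 7, 13, 17, 19, 29, 31, 37, ∞}.
(a,b)_5: α=1, u≡1; β=-7, v≡2 (mod 5); (1|5)=+1, (2|5)=-1; sign (−1)^0·+1^-7·-1^1 = -1.
(a,b)_∞: sgn(-293930)=−, sgn(3315)=+, so +1.
(a,b)_2: α=1, β=0; u≡3, v≡3 (mod 8); ε(u)ε(v)=1·1, αω(v)=1·1, βω(u)=0·1; sum ≡ 0  ⇒  +1.
(a,b)_31: α=-2, u≡23; β=-2, v≡13 (mod 31); (23|31)=-1, (13|31)=-1; sign (−1)^0·-1^-2·-1^-2 = +1.
(a,b)_13: α=1, u≡12; β=3, v≡11 (mod 13); (12|13)=+1, (11|13)=-1; sign (−1)^0·+1^3·-1^1 = -1.
(a,b)_7: α=1, u≡5; β=2, v≡2 (mod 7); (5|7)=-1, (2|7)=+1; sign (−1)^0·-1^2·+1^1 = +1.
(a,b)_19: α=-1, u≡15; β=2, v≡6 (mod 19); (15|19)=-1, (6|19)=+1; sign (−1)^0·-1^2·+1^-1 = +1.
(a,b)_29: α=-2, u≡10; β=-2, v≡20 (mod 29); (10|29)=-1, (20|29)=+1; sign (−1)^0·-1^-2·+1^-2 = +1.
(a,b)_37: α=0, u≡2; β=2, v≡2 (mod 37); (2|37)=-1, (2|37)=-1; sign (−1)^0·-1^2·-1^0 = +1.
(a,b)_17: α=5, u≡15; β=7, v≡13 (mod 17); (15|17)=+1, (13|17)=+1; sign (−1)^0·+1^7·+1^5 = +1.
(a,b)_3: α=6, u≡1; β=3, v≡1 (mod 3); (1|3)=+1, (1|3)=+1; sign (−1)^0·+1^3·+1^6 = +1.
|Ram(-293930, 3315)| = 2, even; anisotropic at {5, 13}.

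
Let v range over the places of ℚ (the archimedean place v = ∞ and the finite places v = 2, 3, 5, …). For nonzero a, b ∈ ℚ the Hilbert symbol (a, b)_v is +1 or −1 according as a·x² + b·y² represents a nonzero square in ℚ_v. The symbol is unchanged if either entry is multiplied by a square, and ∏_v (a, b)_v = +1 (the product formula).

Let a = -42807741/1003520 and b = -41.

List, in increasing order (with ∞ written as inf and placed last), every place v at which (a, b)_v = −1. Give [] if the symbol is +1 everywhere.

Mod squares: a ≡ -705, b ≡ -41. Check v ∈ {∞, 2, 3, 5, 7, 19, 29, 41, 47}.
v=2: v_2(a)=-12, v_2(b)=0; units ≡ 7, 7 (mod 8); ε·ε+αω+βω = 1·1+-12·0+0·0 ≡ 1  ⇒  (a,b)_2 = -1.
v=19: a=19^2·(≡7), b=19^0·(≡16) mod 19; (7|19)=+1, (16|19)=+1; (−1)^{2·0·9}·(+1)^0·(+1)^2 = +1.
v=41: a=41^0·(≡18), b=41^1·(≡40) mod 41; (18|41)=+1, (40|41)=+1; (−1)^{0·1·20}·(+1)^1·(+1)^0 = +1.
v=47: a=47^1·(≡27), b=47^0·(≡6) mod 47; (27|47)=+1, (6|47)=+1; (−1)^{1·0·23}·(+1)^0·(+1)^1 = +1.
v=7: a=7^-2·(≡2), b=7^0·(≡1) mod 7; (2|7)=+1, (1|7)=+1; (−1)^{-2·0·3}·(+1)^0·(+1)^-2 = +1.
v=3: a=3^1·(≡2), b=3^0·(≡1) mod 3; (2|3)=-1, (1|3)=+1; (−1)^{1·0·1}·(-1)^0·(+1)^1 = +1.
v=∞: -705 < 0 and -41 < 0  ⇒  (a,b)_∞ = -1.
v=29: a=29^2·(≡13), b=29^0·(≡17) mod 29; (13|29)=+1, (17|29)=-1; (−1)^{2·0·14}·(+1)^0·(-1)^2 = +1.
v=5: a=5^-1·(≡1), b=5^0·(≡4) mod 5; (1|5)=+1, (4|5)=+1; (−1)^{-1·0·2}·(+1)^0·(+1)^-1 = +1.
|Ram(-705, -41)| = 2, even; anisotropic at {2, ∞}.

[2, inf]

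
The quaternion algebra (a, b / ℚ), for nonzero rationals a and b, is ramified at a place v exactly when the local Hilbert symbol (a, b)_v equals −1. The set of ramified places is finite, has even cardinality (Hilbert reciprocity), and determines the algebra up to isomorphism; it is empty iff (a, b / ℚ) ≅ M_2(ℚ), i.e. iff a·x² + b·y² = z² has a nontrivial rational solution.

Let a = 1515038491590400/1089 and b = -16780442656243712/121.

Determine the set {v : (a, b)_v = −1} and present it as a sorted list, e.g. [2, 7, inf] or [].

[23, 53]

Mod squares: a ≡ 1719871, b ≡ -91153163. Check v ∈ {∞, 2, 3, 5, 7, 11, 23, 37, 43, 47, 53}.
v=47: a=47^1·(≡17), b=47^1·(≡13) mod 47; (17|47)=+1, (13|47)=-1; (−1)^{1·1·23}·(+1)^1·(-1)^1 = +1.
v=5: a=5^2·(≡4), b=5^0·(≡3) mod 5; (4|5)=+1, (3|5)=-1; (−1)^{2·0·2}·(+1)^0·(-1)^2 = +1.
v=11: a=11^-2·(≡2), b=11^-2·(≡5) mod 11; (2|11)=-1, (5|11)=+1; (−1)^{-2·-2·5}·(-1)^-2·(+1)^-2 = +1.
v=23: a=23^1·(≡4), b=23^1·(≡12) mod 23; (4|23)=+1, (12|23)=+1; (−1)^{1·1·11}·(+1)^1·(+1)^1 = -1.
v=7: a=7^2·(≡6), b=7^0·(≡1) mod 7; (6|7)=-1, (1|7)=+1; (−1)^{2·0·3}·(-1)^0·(+1)^2 = +1.
v=∞: 1719871 > 0 and -91153163 < 0  ⇒  (a,b)_∞ = +1.
v=2: v_2(a)=8, v_2(b)=16; units ≡ 7, 5 (mod 8); ε·ε+αω+βω = 1·0+8·1+16·0 ≡ 0  ⇒  (a,b)_2 = +1.
v=3: a=3^-2·(≡1), b=3^0·(≡1) mod 3; (1|3)=+1, (1|3)=+1; (−1)^{-2·0·1}·(+1)^0·(+1)^-2 = +1.
v=37: a=37^1·(≡34), b=37^1·(≡9) mod 37; (34|37)=+1, (9|37)=+1; (−1)^{1·1·18}·(+1)^1·(+1)^1 = +1.
v=53: a=53^2·(≡34), b=53^3·(≡35) mod 53; (34|53)=-1, (35|53)=-1; (−1)^{2·3·26}·(-1)^3·(-1)^2 = -1.
v=43: a=43^1·(≡7), b=43^1·(≡17) mod 43; (7|43)=-1, (17|43)=+1; (−1)^{1·1·21}·(-1)^1·(+1)^1 = +1.
(1719871, -91153163 / ℚ) ramifies at {23, 53}: a division algebra.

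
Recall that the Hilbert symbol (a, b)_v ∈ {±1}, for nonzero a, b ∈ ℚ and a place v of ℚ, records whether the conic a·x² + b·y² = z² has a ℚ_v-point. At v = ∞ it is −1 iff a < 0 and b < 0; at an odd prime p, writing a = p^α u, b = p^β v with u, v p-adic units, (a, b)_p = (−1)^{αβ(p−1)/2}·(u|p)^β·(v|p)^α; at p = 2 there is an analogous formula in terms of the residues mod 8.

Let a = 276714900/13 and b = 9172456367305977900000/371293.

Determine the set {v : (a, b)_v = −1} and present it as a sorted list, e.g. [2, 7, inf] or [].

(a, b) ≡ (273, 1430) mod (ℚ^×)²; places V = {2, 3, 5, 7, 11, 13, ∞}.
(a,b)_7: α=1, u≡1; β=2, v≡1 (mod 7); (1|7)=+1, (1|7)=+1; sign (−1)^0·+1^2·+1^1 = +1.
(a,b)_13: α=-1, u≡7; β=-5, v≡2 (mod 13); (7|13)=-1, (2|13)=-1; sign (−1)^0·-1^-5·-1^-1 = +1.
(a,b)_3: α=3, u≡1; β=8, v≡2 (mod 3); (1|3)=+1, (2|3)=-1; sign (−1)^0·+1^8·-1^3 = -1.
(a,b)_11: α=4, u≡1; β=11, v≡3 (mod 11); (1|11)=+1, (3|11)=+1; sign (−1)^0·+1^11·+1^4 = +1.
(a,b)_∞: sgn(273)=+, sgn(1430)=+, so +1.
(a,b)_2: α=2, β=5; u≡1, v≡3 (mod 8); ε(u)ε(v)=0·1, αω(v)=2·1, βω(u)=5·0; sum ≡ 0  ⇒  +1.
(a,b)_5: α=2, u≡2; β=5, v≡1 (mod 5); (2|5)=-1, (1|5)=+1; sign (−1)^0·-1^5·+1^2 = -1.
Ram(273, 1430) = {3, 5}; no ℚ_3-point on the conic.

[3, 5]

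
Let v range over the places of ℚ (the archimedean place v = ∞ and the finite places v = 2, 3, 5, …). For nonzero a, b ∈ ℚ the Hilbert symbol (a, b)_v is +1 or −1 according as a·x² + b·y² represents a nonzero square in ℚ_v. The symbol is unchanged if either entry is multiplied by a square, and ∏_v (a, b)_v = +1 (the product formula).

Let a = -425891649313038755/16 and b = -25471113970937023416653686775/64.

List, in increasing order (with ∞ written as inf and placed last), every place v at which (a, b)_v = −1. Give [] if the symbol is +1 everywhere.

[17, 23, 37, inf]

Mod squares: a ≡ -34595, b ≡ -501239. Check v ∈ {∞, 2, 5, 7, 11, 13, 17, 19, 23, 31, 37}.
v=∞: -34595 < 0 and -501239 < 0  ⇒  (a,b)_∞ = -1.
v=5: a=5^1·(≡4), b=5^2·(≡1) mod 5; (4|5)=+1, (1|5)=+1; (−1)^{1·2·2}·(+1)^2·(+1)^1 = +1.
v=11: a=11^1·(≡4), b=11^2·(≡5) mod 11; (4|11)=+1, (5|11)=+1; (−1)^{1·2·5}·(+1)^2·(+1)^1 = +1.
v=23: a=23^2·(≡11), b=23^3·(≡11) mod 23; (11|23)=-1, (11|23)=-1; (−1)^{2·3·11}·(-1)^3·(-1)^2 = -1.
v=13: a=13^0·(≡8), b=13^2·(≡7) mod 13; (8|13)=-1, (7|13)=-1; (−1)^{0·2·6}·(-1)^2·(-1)^0 = +1.
v=2: v_2(a)=-4, v_2(b)=-6; units ≡ 5, 1 (mod 8); ε·ε+αω+βω = 0·0+-4·0+-6·1 ≡ 0  ⇒  (a,b)_2 = +1.
v=19: a=19^2·(≡9), b=19^3·(≡13) mod 19; (9|19)=+1, (13|19)=-1; (−1)^{2·3·9}·(+1)^3·(-1)^2 = +1.
v=7: a=7^2·(≡6), b=7^0·(≡6) mod 7; (6|7)=-1, (6|7)=-1; (−1)^{2·0·3}·(-1)^0·(-1)^2 = +1.
v=37: a=37^3·(≡16), b=37^5·(≡17) mod 37; (16|37)=+1, (17|37)=-1; (−1)^{3·5·18}·(+1)^5·(-1)^3 = -1.
v=17: a=17^1·(≡3), b=17^2·(≡7) mod 17; (3|17)=-1, (7|17)=-1; (−1)^{1·2·8}·(-1)^2·(-1)^1 = -1.
v=31: a=31^2·(≡8), b=31^3·(≡3) mod 31; (8|31)=+1, (3|31)=-1; (−1)^{2·3·15}·(+1)^3·(-1)^2 = +1.
Ram(-34595, -501239) = {17, 23, 37, ∞}; no ℚ_17-point on the conic.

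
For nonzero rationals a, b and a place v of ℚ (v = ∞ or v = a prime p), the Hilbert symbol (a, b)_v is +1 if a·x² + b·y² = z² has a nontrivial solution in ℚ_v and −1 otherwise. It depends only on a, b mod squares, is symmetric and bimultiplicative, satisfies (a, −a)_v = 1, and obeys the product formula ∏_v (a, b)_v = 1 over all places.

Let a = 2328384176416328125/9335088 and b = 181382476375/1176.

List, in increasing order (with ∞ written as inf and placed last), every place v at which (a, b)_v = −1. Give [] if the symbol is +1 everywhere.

(a, b) ≡ (1059735, 43531794330) mod (ℚ^×)²; places V = {2, 3, 5, 7, 19, 23, 31, 43, 47, 53, ∞}.
(a,b)_47: α=2, u≡19; β=1, v≡41 (mod 47); (19|47)=-1, (41|47)=-1; sign (−1)^0·-1^1·-1^2 = -1.
(a,b)_3: α=-5, u≡1; β=-1, v≡2 (mod 3); (1|3)=+1, (2|3)=-1; sign (−1)^1·+1^-1·-1^-5 = +1.
(a,b)_5: α=7, u≡3; β=3, v≡1 (mod 5); (3|5)=-1, (1|5)=+1; sign (−1)^0·-1^3·+1^7 = -1.
(a,b)_∞: sgn(1059735)=+, sgn(43531794330)=+, so +1.
(a,b)_7: α=-4, u≡6; β=-2, v≡3 (mod 7); (6|7)=-1, (3|7)=-1; sign (−1)^0·-1^-2·-1^-4 = +1.
(a,b)_2: α=-4, β=-3; u≡7, v≡5 (mod 8); ε(u)ε(v)=1·0, αω(v)=-4·1, βω(u)=-3·0; sum ≡ 0  ⇒  +1.
(a,b)_43: α=1, u≡35; β=1, v≡36 (mod 43); (35|43)=+1, (36|43)=+1; sign (−1)^1·+1^1·+1^1 = -1.
(a,b)_23: α=2, u≡21; β=1, v≡9 (mod 23); (21|23)=-1, (9|23)=+1; sign (−1)^0·-1^1·+1^2 = -1.
(a,b)_19: α=2, u≡18; β=1, v≡1 (mod 19); (18|19)=-1, (1|19)=+1; sign (−1)^0·-1^1·+1^2 = -1.
(a,b)_53: α=1, u≡34; β=1, v≡44 (mod 53); (34|53)=-1, (44|53)=+1; sign (−1)^0·-1^1·+1^1 = -1.
(a,b)_31: α=1, u≡17; β=1, v≡19 (mod 31); (17|31)=-1, (19|31)=+1; sign (−1)^1·-1^1·+1^1 = +1.
|Ram(1059735, 43531794330)| = 6, even; anisotropic at {5, 19, 23, 43, 47, 53}.

[5, 19, 23, 43, 47, 53]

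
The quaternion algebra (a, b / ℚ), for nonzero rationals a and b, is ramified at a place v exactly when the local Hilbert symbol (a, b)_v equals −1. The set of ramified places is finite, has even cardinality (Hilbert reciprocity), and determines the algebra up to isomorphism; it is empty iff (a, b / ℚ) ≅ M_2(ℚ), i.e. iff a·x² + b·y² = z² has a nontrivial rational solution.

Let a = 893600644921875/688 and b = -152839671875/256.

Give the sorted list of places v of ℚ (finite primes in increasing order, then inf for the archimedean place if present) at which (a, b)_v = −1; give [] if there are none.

[11, 43]

(a, b) ≡ (473, -11) mod (ℚ^×)²; places V = {2, 3, 5, 11, 19, 23, 41, 43, ∞}.
(a,b)_3: α=2, u≡2; β=0, v≡1 (mod 3); (2|3)=-1, (1|3)=+1; sign (−1)^0·-1^0·+1^2 = +1.
(a,b)_2: α=-4, β=-8; u≡1, v≡5 (mod 8); ε(u)ε(v)=0·0, αω(v)=-4·1, βω(u)=-8·0; sum ≡ 0  ⇒  +1.
(a,b)_11: α=3, u≡10; β=1, v≡7 (mod 11); (10|11)=-1, (7|11)=-1; sign (−1)^1·-1^1·-1^3 = -1.
(a,b)_∞: sgn(473)=+, sgn(-11)=−, so +1.
(a,b)_23: α=2, u≡6; β=2, v≡18 (mod 23); (6|23)=+1, (18|23)=+1; sign (−1)^0·+1^2·+1^2 = +1.
(a,b)_43: α=-1, u≡9; β=0, v≡18 (mod 43); (9|43)=+1, (18|43)=-1; sign (−1)^0·+1^0·-1^-1 = -1.
(a,b)_41: α=0, u≡3; β=2, v≡34 (mod 41); (3|41)=-1, (34|41)=-1; sign (−1)^0·-1^2·-1^0 = +1.
(a,b)_19: α=2, u≡11; β=0, v≡3 (mod 19); (11|19)=+1, (3|19)=-1; sign (−1)^0·+1^0·-1^2 = +1.
(a,b)_5: α=8, u≡2; β=6, v≡1 (mod 5); (2|5)=-1, (1|5)=+1; sign (−1)^0·-1^6·+1^8 = +1.
Ram(473, -11) = {11, 43}; no ℚ_11-point on the conic.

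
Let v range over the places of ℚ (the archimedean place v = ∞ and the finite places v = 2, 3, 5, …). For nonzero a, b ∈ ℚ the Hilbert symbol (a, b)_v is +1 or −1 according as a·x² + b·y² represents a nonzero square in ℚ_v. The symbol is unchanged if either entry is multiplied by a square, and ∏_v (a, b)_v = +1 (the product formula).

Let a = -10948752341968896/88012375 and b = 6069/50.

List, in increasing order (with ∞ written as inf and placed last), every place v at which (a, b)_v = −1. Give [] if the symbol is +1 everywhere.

(a, b) ≡ (-1430, 42) mod (ℚ^×)²; places V = {2, 3, 5, 7, 11, 13, 17, 23, 29, ∞}.
(a,b)_23: α=-2, u≡19; β=0, v≡5 (mod 23); (19|23)=-1, (5|23)=-1; sign (−1)^0·-1^0·-1^-2 = +1.
(a,b)_17: α=0, u≡15; β=2, v≡13 (mod 17); (15|17)=+1, (13|17)=+1; sign (−1)^0·+1^2·+1^0 = +1.
(a,b)_13: α=3, u≡11; β=0, v≡1 (mod 13); (11|13)=-1, (1|13)=+1; sign (−1)^0·-1^0·+1^3 = +1.
(a,b)_7: α=2, u≡3; β=1, v≡6 (mod 7); (3|7)=-1, (6|7)=-1; sign (−1)^0·-1^1·-1^2 = -1.
(a,b)_2: α=11, β=-1; u≡5, v≡5 (mod 8); ε(u)ε(v)=0·0, αω(v)=11·1, βω(u)=-1·1; sum ≡ 0  ⇒  +1.
(a,b)_∞: sgn(-1430)=−, sgn(42)=+, so +1.
(a,b)_3: α=10, u≡1; β=1, v≡2 (mod 3); (1|3)=+1, (2|3)=-1; sign (−1)^0·+1^1·-1^10 = +1.
(a,b)_5: α=-3, u≡1; β=-2, v≡2 (mod 5); (1|5)=+1, (2|5)=-1; sign (−1)^0·+1^-2·-1^-3 = -1.
(a,b)_29: α=2, u≡1; β=0, v≡28 (mod 29); (1|29)=+1, (28|29)=+1; sign (−1)^0·+1^0·+1^2 = +1.
(a,b)_11: α=-3, u≡10; β=0, v≡5 (mod 11); (10|11)=-1, (5|11)=+1; sign (−1)^0·-1^0·+1^-3 = +1.
(-1430, 42 / ℚ) ramifies at {5, 7}: a division algebra.

[5, 7]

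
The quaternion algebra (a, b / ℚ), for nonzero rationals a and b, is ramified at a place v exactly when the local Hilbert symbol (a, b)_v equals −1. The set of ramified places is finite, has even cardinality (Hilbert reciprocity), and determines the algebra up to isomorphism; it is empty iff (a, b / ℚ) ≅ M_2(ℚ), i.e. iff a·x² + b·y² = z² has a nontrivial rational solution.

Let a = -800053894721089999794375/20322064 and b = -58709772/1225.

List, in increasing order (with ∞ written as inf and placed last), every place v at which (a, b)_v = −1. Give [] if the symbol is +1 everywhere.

(a, b) ≡ (-8151, -627) mod (ℚ^×)²; places V = {2, 3, 5, 7, 11, 13, 17, 19, 23, ∞}.
(a,b)_11: α=3, u≡2; β=1, v≡9 (mod 11); (2|11)=-1, (9|11)=+1; sign (−1)^1·-1^1·+1^3 = +1.
(a,b)_∞: sgn(-8151)=−, sgn(-627)=−, so -1.
(a,b)_17: α=4, u≡2; β=2, v≡2 (mod 17); (2|17)=+1, (2|17)=+1; sign (−1)^0·+1^2·+1^4 = +1.
(a,b)_2: α=-4, β=2; u≡1, v≡5 (mod 8); ε(u)ε(v)=0·0, αω(v)=-4·1, βω(u)=2·0; sum ≡ 0  ⇒  +1.
(a,b)_19: α=3, u≡2; β=1, v≡17 (mod 19); (2|19)=-1, (17|19)=+1; sign (−1)^1·-1^1·+1^3 = +1.
(a,b)_23: α=-2, u≡11; β=0, v≡20 (mod 23); (11|23)=-1, (20|23)=-1; sign (−1)^0·-1^0·-1^-2 = +1.
(a,b)_3: α=17, u≡1; β=5, v≡1 (mod 3); (1|3)=+1, (1|3)=+1; sign (−1)^1·+1^5·+1^17 = -1.
(a,b)_7: α=-4, u≡2; β=-2, v≡3 (mod 7); (2|7)=+1, (3|7)=-1; sign (−1)^0·+1^-2·-1^-4 = +1.
(a,b)_5: α=4, u≡1; β=-2, v≡2 (mod 5); (1|5)=+1, (2|5)=-1; sign (−1)^0·+1^-2·-1^4 = +1.
(a,b)_13: α=1, u≡4; β=0, v≡3 (mod 13); (4|13)=+1, (3|13)=+1; sign (−1)^0·+1^0·+1^1 = +1.
Ram(-8151, -627) = {3, ∞}; no ℚ_3-point on the conic.

[3, inf]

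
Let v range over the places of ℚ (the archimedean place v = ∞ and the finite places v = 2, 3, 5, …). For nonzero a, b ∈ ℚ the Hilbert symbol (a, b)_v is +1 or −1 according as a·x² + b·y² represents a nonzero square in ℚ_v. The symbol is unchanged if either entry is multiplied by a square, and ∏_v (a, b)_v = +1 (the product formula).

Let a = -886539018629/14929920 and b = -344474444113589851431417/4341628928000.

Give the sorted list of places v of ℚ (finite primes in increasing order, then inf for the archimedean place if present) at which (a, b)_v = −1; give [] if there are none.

[2, 5, 37, inf]

Mod squares: a ≡ -131905, b ≡ -3565. Check v ∈ {∞, 2, 3, 5, 7, 11, 13, 17, 23, 31, 37}.
v=37: a=37^1·(≡23), b=37^2·(≡24) mod 37; (23|37)=-1, (24|37)=-1; (−1)^{1·2·18}·(-1)^2·(-1)^1 = -1.
v=3: a=3^-6·(≡2), b=3^2·(≡2) mod 3; (2|3)=-1, (2|3)=-1; (−1)^{-6·2·1}·(-1)^2·(-1)^-6 = +1.
v=13: a=13^0·(≡7), b=13^-2·(≡10) mod 13; (7|13)=-1, (10|13)=+1; (−1)^{0·-2·6}·(-1)^-2·(+1)^0 = +1.
v=31: a=31^3·(≡11), b=31^7·(≡5) mod 31; (11|31)=-1, (5|31)=+1; (−1)^{3·7·15}·(-1)^7·(+1)^3 = +1.
v=∞: -131905 < 0 and -3565 < 0  ⇒  (a,b)_∞ = -1.
v=17: a=17^2·(≡2), b=17^4·(≡11) mod 17; (2|17)=+1, (11|17)=-1; (−1)^{2·4·8}·(+1)^4·(-1)^2 = +1.
v=7: a=7^0·(≡6), b=7^-2·(≡6) mod 7; (6|7)=-1, (6|7)=-1; (−1)^{0·-2·3}·(-1)^-2·(-1)^0 = +1.
v=5: a=5^-1·(≡4), b=5^-3·(≡2) mod 5; (4|5)=+1, (2|5)=-1; (−1)^{-1·-3·2}·(+1)^-3·(-1)^-1 = -1.
v=23: a=23^1·(≡20), b=23^3·(≡12) mod 23; (20|23)=-1, (12|23)=+1; (−1)^{1·3·11}·(-1)^3·(+1)^1 = +1.
v=11: a=11^2·(≡6), b=11^0·(≡8) mod 11; (6|11)=-1, (8|11)=-1; (−1)^{2·0·5}·(-1)^0·(-1)^2 = +1.
v=2: v_2(a)=-12, v_2(b)=-22; units ≡ 7, 3 (mod 8); ε·ε+αω+βω = 1·1+-12·1+-22·0 ≡ 1  ⇒  (a,b)_2 = -1.
(-131905, -3565 / ℚ) ramifies at {2, 5, 37, ∞}: a division algebra.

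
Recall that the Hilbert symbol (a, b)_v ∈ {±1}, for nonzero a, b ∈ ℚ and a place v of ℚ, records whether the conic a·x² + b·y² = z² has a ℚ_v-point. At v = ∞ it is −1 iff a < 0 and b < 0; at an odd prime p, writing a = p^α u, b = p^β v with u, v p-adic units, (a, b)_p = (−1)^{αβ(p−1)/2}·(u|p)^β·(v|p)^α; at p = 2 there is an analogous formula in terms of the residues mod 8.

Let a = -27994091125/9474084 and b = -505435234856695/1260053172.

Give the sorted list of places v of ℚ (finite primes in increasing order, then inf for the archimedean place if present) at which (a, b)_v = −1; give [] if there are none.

(a, b) ≡ (-5005, -7315) mod (ℚ^×)²; places V = {2, 3, 5, 7, 11, 13, 17, 19, 29, 43, ∞}.
(a,b)_3: α=-8, u≡2; β=-8, v≡2 (mod 3); (2|3)=-1, (2|3)=-1; sign (−1)^0·-1^-8·-1^-8 = +1.
(a,b)_13: α=1, u≡2; β=2, v≡3 (mod 13); (2|13)=-1, (3|13)=+1; sign (−1)^0·-1^2·+1^1 = +1.
(a,b)_2: α=-2, β=-2; u≡3, v≡5 (mod 8); ε(u)ε(v)=1·0, αω(v)=-2·1, βω(u)=-2·1; sum ≡ 0  ⇒  +1.
(a,b)_7: α=1, u≡5; β=-1, v≡3 (mod 7); (5|7)=-1, (3|7)=-1; sign (−1)^1·-1^-1·-1^1 = -1.
(a,b)_29: α=0, u≡18; β=2, v≡5 (mod 29); (18|29)=-1, (5|29)=+1; sign (−1)^0·-1^2·+1^0 = +1.
(a,b)_43: α=2, u≡2; β=2, v≡21 (mod 43); (2|43)=-1, (21|43)=+1; sign (−1)^0·-1^2·+1^2 = +1.
(a,b)_17: α=0, u≡6; β=2, v≡6 (mod 17); (6|17)=-1, (6|17)=-1; sign (−1)^0·-1^2·-1^0 = +1.
(a,b)_5: α=3, u≡4; β=1, v≡3 (mod 5); (4|5)=+1, (3|5)=-1; sign (−1)^0·+1^1·-1^3 = -1.
(a,b)_19: α=-2, u≡11; β=-3, v≡18 (mod 19); (11|19)=+1, (18|19)=-1; sign (−1)^0·+1^-3·-1^-2 = +1.
(a,b)_11: α=3, u≡8; β=3, v≡2 (mod 11); (8|11)=-1, (2|11)=-1; sign (−1)^1·-1^3·-1^3 = -1.
(a,b)_∞: sgn(-5005)=−, sgn(-7315)=−, so -1.
|Ram(-5005, -7315)| = 4, even; anisotropic at {5, 7, 11, ∞}.

[5, 7, 11, inf]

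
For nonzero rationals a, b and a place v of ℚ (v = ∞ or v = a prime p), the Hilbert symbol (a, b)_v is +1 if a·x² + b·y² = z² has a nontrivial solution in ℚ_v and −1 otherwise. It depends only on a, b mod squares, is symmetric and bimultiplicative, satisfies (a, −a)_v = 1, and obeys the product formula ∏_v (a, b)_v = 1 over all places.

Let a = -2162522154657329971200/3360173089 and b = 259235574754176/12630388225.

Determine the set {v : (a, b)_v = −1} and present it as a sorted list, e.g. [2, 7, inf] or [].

[17, 29, 31, 41]

Mod squares: a ≡ -881003818, b ≡ 66526. Check v ∈ {∞, 2, 3, 5, 7, 13, 17, 19, 29, 31, 37, 41}.
v=41: a=41^1·(≡34), b=41^0·(≡29) mod 41; (34|41)=-1, (29|41)=-1; (−1)^{1·0·20}·(-1)^0·(-1)^1 = -1.
v=2: v_2(a)=23, v_2(b)=7; units ≡ 3, 7 (mod 8); ε·ε+αω+βω = 1·1+23·0+7·1 ≡ 0  ⇒  (a,b)_2 = +1.
v=37: a=37^1·(≡17), b=37^1·(≡14) mod 37; (17|37)=-1, (14|37)=-1; (−1)^{1·1·18}·(-1)^1·(-1)^1 = +1.
v=13: a=13^-4·(≡6), b=13^-4·(≡5) mod 13; (6|13)=-1, (5|13)=-1; (−1)^{-4·-4·6}·(-1)^-4·(-1)^-4 = +1.
v=3: a=3^4·(≡2), b=3^6·(≡1) mod 3; (2|3)=-1, (1|3)=+1; (−1)^{4·6·1}·(-1)^6·(+1)^4 = +1.
v=7: a=7^-6·(≡5), b=7^-2·(≡3) mod 7; (5|7)=-1, (3|7)=-1; (−1)^{-6·-2·3}·(-1)^-2·(-1)^-6 = +1.
v=17: a=17^3·(≡15), b=17^4·(≡10) mod 17; (15|17)=+1, (10|17)=-1; (−1)^{3·4·8}·(+1)^4·(-1)^3 = -1.
v=31: a=31^1·(≡14), b=31^1·(≡7) mod 31; (14|31)=+1, (7|31)=+1; (−1)^{1·1·15}·(+1)^1·(+1)^1 = -1.
v=∞: -881003818 < 0 and 66526 > 0  ⇒  (a,b)_∞ = +1.
v=19: a=19^1·(≡1), b=19^-2·(≡11) mod 19; (1|19)=+1, (11|19)=+1; (−1)^{1·-2·9}·(+1)^-2·(+1)^1 = +1.
v=29: a=29^1·(≡7), b=29^1·(≡10) mod 29; (7|29)=+1, (10|29)=-1; (−1)^{1·1·14}·(+1)^1·(-1)^1 = -1.
v=5: a=5^2·(≡3), b=5^-2·(≡4) mod 5; (3|5)=-1, (4|5)=+1; (−1)^{2·-2·2}·(-1)^-2·(+1)^2 = +1.
(-881003818, 66526 / ℚ) ramifies at {17, 29, 31, 41}: a division algebra.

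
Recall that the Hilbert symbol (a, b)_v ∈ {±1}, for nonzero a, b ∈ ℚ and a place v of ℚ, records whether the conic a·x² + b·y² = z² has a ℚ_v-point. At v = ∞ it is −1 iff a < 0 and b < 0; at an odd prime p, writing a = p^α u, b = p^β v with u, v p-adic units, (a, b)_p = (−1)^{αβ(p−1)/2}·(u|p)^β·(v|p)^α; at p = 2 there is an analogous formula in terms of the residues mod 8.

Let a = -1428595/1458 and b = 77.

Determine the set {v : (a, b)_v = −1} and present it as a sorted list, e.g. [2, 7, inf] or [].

[2, 5]

(a, b) ≡ (-1190, 77) mod (ℚ^×)²; places V = {2, 3, 5, 7, 11, 17, ∞}.
(a,b)_7: α=5, u≡3; β=1, v≡4 (mod 7); (3|7)=-1, (4|7)=+1; sign (−1)^1·-1^1·+1^5 = +1.
(a,b)_2: α=-1, β=0; u≡5, v≡5 (mod 8); ε(u)ε(v)=0·0, αω(v)=-1·1, βω(u)=0·1; sum ≡ 1  ⇒  -1.
(a,b)_11: α=0, u≡5; β=1, v≡7 (mod 11); (5|11)=+1, (7|11)=-1; sign (−1)^0·+1^1·-1^0 = +1.
(a,b)_17: α=1, u≡1; β=0, v≡9 (mod 17); (1|17)=+1, (9|17)=+1; sign (−1)^0·+1^0·+1^1 = +1.
(a,b)_3: α=-6, u≡1; β=0, v≡2 (mod 3); (1|3)=+1, (2|3)=-1; sign (−1)^0·+1^0·-1^-6 = +1.
(a,b)_5: α=1, u≡2; β=0, v≡2 (mod 5); (2|5)=-1, (2|5)=-1; sign (−1)^0·-1^0·-1^1 = -1.
(a,b)_∞: sgn(-1190)=−, sgn(77)=+, so +1.
(-1190, 77 / ℚ) ramifies at {2, 5}: a division algebra.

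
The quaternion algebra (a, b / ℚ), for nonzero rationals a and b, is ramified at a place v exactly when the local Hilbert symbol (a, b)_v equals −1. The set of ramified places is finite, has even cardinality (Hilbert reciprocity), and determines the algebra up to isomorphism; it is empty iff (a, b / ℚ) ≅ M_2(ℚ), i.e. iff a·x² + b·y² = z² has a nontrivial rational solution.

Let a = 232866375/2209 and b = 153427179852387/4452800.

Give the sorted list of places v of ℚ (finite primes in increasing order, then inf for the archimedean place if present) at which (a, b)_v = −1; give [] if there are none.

(a, b) ≡ (190095, 468901) mod (ℚ^×)²; places V = {2, 3, 5, 7, 11, 17, 19, 23, 29, 37, 47, ∞}.
(a,b)_19: α=1, u≡16; β=1, v≡7 (mod 19); (16|19)=+1, (7|19)=+1; sign (−1)^1·+1^1·+1^1 = -1.
(a,b)_23: α=1, u≡2; β=-1, v≡2 (mod 23); (2|23)=+1, (2|23)=+1; sign (−1)^1·+1^-1·+1^1 = -1.
(a,b)_∞: sgn(190095)=+, sgn(468901)=+, so +1.
(a,b)_2: α=0, β=-6; u≡7, v≡5 (mod 8); ε(u)ε(v)=1·0, αω(v)=0·1, βω(u)=-6·0; sum ≡ 0  ⇒  +1.
(a,b)_29: α=1, u≡13; β=1, v≡13 (mod 29); (13|29)=+1, (13|29)=+1; sign (−1)^0·+1^1·+1^1 = +1.
(a,b)_17: α=0, u≡16; β=2, v≡10 (mod 17); (16|17)=+1, (10|17)=-1; sign (−1)^0·+1^2·-1^0 = +1.
(a,b)_37: α=0, u≡4; β=1, v≡22 (mod 37); (4|37)=+1, (22|37)=-1; sign (−1)^0·+1^1·-1^0 = +1.
(a,b)_5: α=3, u≡4; β=-2, v≡1 (mod 5); (4|5)=+1, (1|5)=+1; sign (−1)^0·+1^-2·+1^3 = +1.
(a,b)_47: α=-2, u≡34; β=0, v≡11 (mod 47); (34|47)=+1, (11|47)=-1; sign (−1)^0·+1^0·-1^-2 = +1.
(a,b)_11: α=0, u≡3; β=-2, v≡9 (mod 11); (3|11)=+1, (9|11)=+1; sign (−1)^0·+1^-2·+1^0 = +1.
(a,b)_3: α=1, u≡2; β=12, v≡1 (mod 3); (2|3)=-1, (1|3)=+1; sign (−1)^0·-1^12·+1^1 = +1.
(a,b)_7: α=2, u≡3; β=2, v≡3 (mod 7); (3|7)=-1, (3|7)=-1; sign (−1)^0·-1^2·-1^2 = +1.
Ram(190095, 468901) = {19, 23}; no ℚ_19-point on the conic.

[19, 23]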